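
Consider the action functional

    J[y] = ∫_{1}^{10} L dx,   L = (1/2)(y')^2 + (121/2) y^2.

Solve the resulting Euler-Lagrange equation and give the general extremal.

The Lagrangian is L = (1/2)(y')^2 + (121/2) y^2.
∂L/∂y = 121y.
∂L/∂y' = y'.
The Euler-Lagrange equation d/dx(∂L/∂y') − ∂L/∂y = 0 becomes:
    y'' - 121 y = 0
General solution: y(x) = A e^(11x) + B e^(-11x), where A and B are arbitrary constants fixed by the endpoint conditions.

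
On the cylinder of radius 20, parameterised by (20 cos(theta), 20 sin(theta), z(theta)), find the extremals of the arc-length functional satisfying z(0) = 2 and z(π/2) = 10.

Parameterise the cylinder of radius R = 20 as
    r(θ) = (20 cos θ, 20 sin θ, z(θ)).
The arc-length element is
    ds = sqrt(400 + (dz/dθ)^2) dθ,
so the Lagrangian is L = sqrt(400 + z'^2).
L depends on z' only, not on z or θ, so ∂L/∂z = 0 and
    ∂L/∂z' = z' / sqrt(400 + z'^2).
The Euler-Lagrange equation gives
    d/dθ( z' / sqrt(400 + z'^2) ) = 0,
so z' is constant. Integrating once:
    z(θ) = a θ + b,
a helix on the cylinder (a straight line when the cylinder is unrolled). The constants a, b are determined by the endpoint conditions.
With endpoint conditions z(0) = 2 and z(π/2) = 10: from z(0) = b we get b = 2, and a·π/2 + 2 = 10 gives a = 16/π, so
    z(θ) = (16/π) θ + 2.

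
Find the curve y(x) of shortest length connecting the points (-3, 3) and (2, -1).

Arc-length functional: J[y] = ∫ sqrt(1 + (y')^2) dx.
Lagrangian L = sqrt(1 + (y')^2) has no explicit y dependence, so ∂L/∂y = 0 and the Euler-Lagrange equation gives
    d/dx( y' / sqrt(1 + (y')^2) ) = 0  ⇒  y' / sqrt(1 + (y')^2) = const.
Hence y' is constant, so y(x) is affine.
Fitting the endpoints (-3, 3) and (2, -1):
    slope m = ((-1) − 3) / (2 − (-3)) = -4/5,
    intercept c = 3 − m·(-3) = 3/5.
Extremal: y(x) = (-4/5) x + 3/5.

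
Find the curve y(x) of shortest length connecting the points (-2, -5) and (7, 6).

Arc-length functional: J[y] = ∫ sqrt(1 + (y')^2) dx.
Lagrangian L = sqrt(1 + (y')^2) has no explicit y dependence, so ∂L/∂y = 0 and the Euler-Lagrange equation gives
    d/dx( y' / sqrt(1 + (y')^2) ) = 0  ⇒  y' / sqrt(1 + (y')^2) = const.
Hence y' is constant, so y(x) is affine.
Fitting the endpoints (-2, -5) and (7, 6):
    slope m = (6 − (-5)) / (7 − (-2)) = 11/9,
    intercept c = (-5) − m·(-2) = -23/9.
Extremal: y(x) = (11/9) x - 23/9.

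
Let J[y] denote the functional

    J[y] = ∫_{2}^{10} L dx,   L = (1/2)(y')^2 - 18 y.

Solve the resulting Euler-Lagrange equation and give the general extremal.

The Lagrangian is L = (1/2)(y')^2 - 18 y.
∂L/∂y = -18.
∂L/∂y' = y'.
The Euler-Lagrange equation d/dx(∂L/∂y') − ∂L/∂y = 0 becomes:
    y'' + 18 = 0
General solution: y(x) = -9 x^2 + A x + B, where A and B are arbitrary constants fixed by the endpoint conditions.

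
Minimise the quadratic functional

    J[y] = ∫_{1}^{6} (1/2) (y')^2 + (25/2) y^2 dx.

The Lagrangian is L = (1/2) (y')^2 + (25/2) y^2.
Compute ∂L/∂y = 25y, ∂L/∂y' = y'.
The Euler-Lagrange equation d/dx(∂L/∂y') − ∂L/∂y = 0 reduces to
    y'' − 25 y = 0.
Its general solution is
    y(x) = A e^(5x) + B e^(−5x),
with A, B fixed by the endpoint conditions.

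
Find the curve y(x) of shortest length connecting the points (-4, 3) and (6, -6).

Arc-length functional: J[y] = ∫ sqrt(1 + (y')^2) dx.
Lagrangian L = sqrt(1 + (y')^2) has no explicit y dependence, so ∂L/∂y = 0 and the Euler-Lagrange equation gives
    d/dx( y' / sqrt(1 + (y')^2) ) = 0  ⇒  y' / sqrt(1 + (y')^2) = const.
Hence y' is constant, so y(x) is affine.
Fitting the endpoints (-4, 3) and (6, -6):
    slope m = ((-6) − 3) / (6 − (-4)) = -9/10,
    intercept c = 3 − m·(-4) = -3/5.
Extremal: y(x) = (-9/10) x - 3/5.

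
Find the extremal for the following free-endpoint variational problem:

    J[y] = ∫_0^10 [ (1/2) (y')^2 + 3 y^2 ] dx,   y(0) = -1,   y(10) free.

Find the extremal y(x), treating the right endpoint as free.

The Lagrangian L = (1/2) (y')^2 + 3 y^2 gives
    ∂L/∂y = 6 y,   ∂L/∂y' = y'.
Euler-Lagrange: y'' − 6 y = 0.
With k = sqrt(6), the general solution is
    y(x) = A cosh(sqrt(6) x) + B sinh(sqrt(6) x).
Fixed left endpoint y(0) = -1 ⇒ A = -1.
The right endpoint x = 10 is free, so the natural (transversality) condition is ∂L/∂y' |_{x=10} = 0, i.e. y'(10) = 0.
Compute y'(x) = A k sinh(k x) + B k cosh(k x), so
    y'(10) = A k sinh(k·10) + B k cosh(k·10) = 0
    ⇒ B = −A tanh(k·10) = tanh(sqrt(6)·10).
Therefore the extremal is
    y(x) = −cosh(sqrt(6) x) + tanh(sqrt(6)·10) sinh(sqrt(6) x).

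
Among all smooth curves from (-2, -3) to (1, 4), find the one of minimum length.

Arc-length functional: J[y] = ∫ sqrt(1 + (y')^2) dx.
Lagrangian L = sqrt(1 + (y')^2) has no explicit y dependence, so ∂L/∂y = 0 and the Euler-Lagrange equation gives
    d/dx( y' / sqrt(1 + (y')^2) ) = 0  ⇒  y' / sqrt(1 + (y')^2) = const.
Hence y' is constant, so y(x) is affine.
Fitting the endpoints (-2, -3) and (1, 4):
    slope m = (4 − (-3)) / (1 − (-2)) = 7/3,
    intercept c = (-3) − m·(-2) = 5/3.
Extremal: y(x) = (7/3) x + 5/3.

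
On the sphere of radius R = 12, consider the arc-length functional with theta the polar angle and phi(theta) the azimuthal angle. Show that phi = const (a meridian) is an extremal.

On the sphere of radius R = 12 with spherical coordinates (θ, φ), the induced metric is
    ds^2 = 144(dθ^2 + sin^2(θ) dφ^2).
Using θ as the parameter, the arc-length functional becomes
    J[φ] = ∫ 12 sqrt(1 + sin^2(θ) (dφ/dθ)^2) dθ.
So L = 12 sqrt(1 + sin^2(θ) φ'^2). Compute
    ∂L/∂φ = 0  (L has no explicit φ dependence),
    ∂L/∂φ' = 12 sin^2(θ) φ' / sqrt(1 + sin^2(θ) φ'^2).
For the candidate φ(θ) = c (constant), φ' = 0, so ∂L/∂φ' evaluated along the candidate vanishes, and ∂L/∂φ is identically zero. Hence
    d/dθ(∂L/∂φ') − ∂L/∂φ = 0
is satisfied. Therefore meridians φ = const are extremals of arc length — they are geodesics on the sphere.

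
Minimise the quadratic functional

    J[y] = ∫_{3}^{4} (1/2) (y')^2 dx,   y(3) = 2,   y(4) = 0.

The Lagrangian is L = (1/2) (y')^2.
Compute ∂L/∂y = 0, ∂L/∂y' = y'.
The Euler-Lagrange equation d/dx(∂L/∂y') − ∂L/∂y = 0 reduces to
    y'' = 0.
Its general solution is
    y(x) = A x + B,
with A, B fixed by the endpoint conditions.
Applying the endpoint conditions y(3) = 2 and y(4) = 0: solve A·3 + B = 2 and A·4 + B = 0. Subtracting gives A(4 − 3) = 0 − 2, so A = -2, and B = 2 − A·3 = 8. Therefore
    y(x) = -2 x + 8.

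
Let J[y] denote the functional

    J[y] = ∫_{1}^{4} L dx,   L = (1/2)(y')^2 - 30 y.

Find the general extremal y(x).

The Lagrangian is L = (1/2)(y')^2 - 30 y.
∂L/∂y = -30.
∂L/∂y' = y'.
The Euler-Lagrange equation d/dx(∂L/∂y') − ∂L/∂y = 0 becomes:
    y'' + 30 = 0
General solution: y(x) = -15 x^2 + A x + B, where A and B are arbitrary constants fixed by the endpoint conditions.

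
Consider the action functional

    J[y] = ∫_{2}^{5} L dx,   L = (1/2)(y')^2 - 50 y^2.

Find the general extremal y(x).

The Lagrangian is L = (1/2)(y')^2 - 50 y^2.
∂L/∂y = -100y.
∂L/∂y' = y'.
The Euler-Lagrange equation d/dx(∂L/∂y') − ∂L/∂y = 0 becomes:
    y'' + 100 y = 0
General solution: y(x) = A sin(10x) + B cos(10x), where A and B are arbitrary constants fixed by the endpoint conditions.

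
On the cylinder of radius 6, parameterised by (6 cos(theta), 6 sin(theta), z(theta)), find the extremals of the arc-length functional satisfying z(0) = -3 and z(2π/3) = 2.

Parameterise the cylinder of radius R = 6 as
    r(θ) = (6 cos θ, 6 sin θ, z(θ)).
The arc-length element is
    ds = sqrt(36 + (dz/dθ)^2) dθ,
so the Lagrangian is L = sqrt(36 + z'^2).
L depends on z' only, not on z or θ, so ∂L/∂z = 0 and
    ∂L/∂z' = z' / sqrt(36 + z'^2).
The Euler-Lagrange equation gives
    d/dθ( z' / sqrt(36 + z'^2) ) = 0,
so z' is constant. Integrating once:
    z(θ) = a θ + b,
a helix on the cylinder (a straight line when the cylinder is unrolled). The constants a, b are determined by the endpoint conditions.
With endpoint conditions z(0) = -3 and z(2π/3) = 2: from z(0) = b we get b = -3, and a·2π/3 + -3 = 2 gives a = 15/(2π), so
    z(θ) = (15/(2π)) θ − 3.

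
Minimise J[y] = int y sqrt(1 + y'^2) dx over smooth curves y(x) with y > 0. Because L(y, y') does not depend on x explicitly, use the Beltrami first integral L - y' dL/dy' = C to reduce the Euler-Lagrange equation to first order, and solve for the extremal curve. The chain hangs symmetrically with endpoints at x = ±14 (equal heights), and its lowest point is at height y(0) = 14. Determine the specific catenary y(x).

The Lagrangian L(y, y') = y sqrt(1 + y'^2) has no explicit x dependence, so the Beltrami identity applies:
    L − y' ∂L/∂y' = C.
Compute ∂L/∂y' = y · y' / sqrt(1 + y'^2). Then
    L − y' ∂L/∂y'
    = y sqrt(1 + y'^2) − y · y'^2 / sqrt(1 + y'^2)
    = y (1 + y'^2 − y'^2) / sqrt(1 + y'^2)
    = y / sqrt(1 + y'^2) = C.
Squaring gives y^2 = C^2 (1 + y'^2), i.e.
    y'^2 = y^2 / C^2 − 1.
Separating variables,
    dy / sqrt(y^2 − C^2) = dx / C,
and integrating gives arccosh(y / C) = (x − a)/C, so
    y(x) = C cosh((x − a)/C),
the catenary. The constants C and a are fixed by the two endpoint conditions (and, for the hanging-chain problem, the length constraint selects C).
Now fit the given data. The endpoints x = ±14 are symmetric at equal height, so the catenary is even about its minimum: a = 0 and y(x) = C cosh(x/C). The lowest point is y(0) = C cosh(0) = C, and we are told y(0) = 14, so C = 14. Therefore
    y(x) = 14 cosh(x/14),
and at the endpoints
    y(±14) = 14 cosh(14/14).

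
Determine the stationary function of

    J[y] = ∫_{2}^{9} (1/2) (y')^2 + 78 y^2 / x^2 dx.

The Lagrangian is L = (1/2) (y')^2 + 78 y^2 / x^2.
Compute ∂L/∂y = 156y/x^2, ∂L/∂y' = y'.
The Euler-Lagrange equation d/dx(∂L/∂y') − ∂L/∂y = 0 reduces to
    y'' − 156/x^2 · y = 0  (x > 0).
Its general solution is
    y(x) = A x^13 + B x^(-12),
with A, B fixed by the endpoint conditions.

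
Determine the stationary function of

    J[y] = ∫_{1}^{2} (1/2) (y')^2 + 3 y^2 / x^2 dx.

The Lagrangian is L = (1/2) (y')^2 + 3 y^2 / x^2.
Compute ∂L/∂y = 6y/x^2, ∂L/∂y' = y'.
The Euler-Lagrange equation d/dx(∂L/∂y') − ∂L/∂y = 0 reduces to
    y'' − 6/x^2 · y = 0  (x > 0).
Its general solution is
    y(x) = A x^3 + B x^(-2),
with A, B fixed by the endpoint conditions.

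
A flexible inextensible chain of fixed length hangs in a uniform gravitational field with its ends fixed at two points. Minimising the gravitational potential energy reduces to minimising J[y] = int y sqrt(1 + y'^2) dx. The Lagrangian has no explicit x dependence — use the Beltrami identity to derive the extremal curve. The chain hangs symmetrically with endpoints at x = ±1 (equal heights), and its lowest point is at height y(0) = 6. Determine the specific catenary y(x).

The Lagrangian L(y, y') = y sqrt(1 + y'^2) has no explicit x dependence, so the Beltrami identity applies:
    L − y' ∂L/∂y' = C.
Compute ∂L/∂y' = y · y' / sqrt(1 + y'^2). Then
    L − y' ∂L/∂y'
    = y sqrt(1 + y'^2) − y · y'^2 / sqrt(1 + y'^2)
    = y (1 + y'^2 − y'^2) / sqrt(1 + y'^2)
    = y / sqrt(1 + y'^2) = C.
Squaring gives y^2 = C^2 (1 + y'^2), i.e.
    y'^2 = y^2 / C^2 − 1.
Separating variables,
    dy / sqrt(y^2 − C^2) = dx / C,
and integrating gives arccosh(y / C) = (x − a)/C, so
    y(x) = C cosh((x − a)/C),
the catenary. The constants C and a are fixed by the two endpoint conditions (and, for the hanging-chain problem, the length constraint selects C).
Now fit the given data. The endpoints x = ±1 are symmetric at equal height, so the catenary is even about its minimum: a = 0 and y(x) = C cosh(x/C). The lowest point is y(0) = C cosh(0) = C, and we are told y(0) = 6, so C = 6. Therefore
    y(x) = 6 cosh(x/6),
and at the endpoints
    y(±1) = 6 cosh(1/6).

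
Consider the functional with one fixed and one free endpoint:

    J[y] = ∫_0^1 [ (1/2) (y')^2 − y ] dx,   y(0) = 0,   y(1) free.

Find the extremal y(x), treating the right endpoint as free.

The Lagrangian L = (1/2) (y')^2 − y gives
    ∂L/∂y = −1,   ∂L/∂y' = y'.
Euler-Lagrange: d/dx(y') − (−1) = 0, i.e. y'' + 1 = 0, so
    y(x) = −(1/2) x^2 + C1 x + C2.
Fixed left endpoint y(0) = 0 ⇒ C2 = 0.
The right endpoint x = 1 is free, so the natural (transversality) condition is ∂L/∂y' |_{x=1} = 0, i.e. y'(1) = 0.
Compute y'(x) = −1 x + C1, so y'(1) = −1 + C1 = 0 ⇒ C1 = 1.
Therefore the extremal is
    y(x) = −x^2/2 + x.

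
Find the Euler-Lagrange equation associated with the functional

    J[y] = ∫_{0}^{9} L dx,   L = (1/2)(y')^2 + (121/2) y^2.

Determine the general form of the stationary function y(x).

The Lagrangian is L = (1/2)(y')^2 + (121/2) y^2.
∂L/∂y = 121y.
∂L/∂y' = y'.
The Euler-Lagrange equation d/dx(∂L/∂y') − ∂L/∂y = 0 becomes:
    y'' - 121 y = 0
General solution: y(x) = A e^(11x) + B e^(-11x), where A and B are arbitrary constants fixed by the endpoint conditions.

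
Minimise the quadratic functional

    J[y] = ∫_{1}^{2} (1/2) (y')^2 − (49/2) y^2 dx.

The Lagrangian is L = (1/2) (y')^2 − (49/2) y^2.
Compute ∂L/∂y = -49y, ∂L/∂y' = y'.
The Euler-Lagrange equation d/dx(∂L/∂y') − ∂L/∂y = 0 reduces to
    y'' + 49 y = 0.
Its general solution is
    y(x) = A sin(7x) + B cos(7x),
with A, B fixed by the endpoint conditions.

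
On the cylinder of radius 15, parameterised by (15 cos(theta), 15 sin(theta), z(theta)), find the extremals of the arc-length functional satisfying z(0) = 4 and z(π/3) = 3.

Parameterise the cylinder of radius R = 15 as
    r(θ) = (15 cos θ, 15 sin θ, z(θ)).
The arc-length element is
    ds = sqrt(225 + (dz/dθ)^2) dθ,
so the Lagrangian is L = sqrt(225 + z'^2).
L depends on z' only, not on z or θ, so ∂L/∂z = 0 and
    ∂L/∂z' = z' / sqrt(225 + z'^2).
The Euler-Lagrange equation gives
    d/dθ( z' / sqrt(225 + z'^2) ) = 0,
so z' is constant. Integrating once:
    z(θ) = a θ + b,
a helix on the cylinder (a straight line when the cylinder is unrolled). The constants a, b are determined by the endpoint conditions.
With endpoint conditions z(0) = 4 and z(π/3) = 3: from z(0) = b we get b = 4, and a·π/3 + 4 = 3 gives a = -3/π, so
    z(θ) = (-3/π) θ + 4.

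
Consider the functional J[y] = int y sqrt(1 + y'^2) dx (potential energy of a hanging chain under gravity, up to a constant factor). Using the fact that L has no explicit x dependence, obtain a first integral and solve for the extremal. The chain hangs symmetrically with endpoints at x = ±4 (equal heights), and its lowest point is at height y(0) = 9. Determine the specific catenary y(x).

The Lagrangian L(y, y') = y sqrt(1 + y'^2) has no explicit x dependence, so the Beltrami identity applies:
    L − y' ∂L/∂y' = C.
Compute ∂L/∂y' = y · y' / sqrt(1 + y'^2). Then
    L − y' ∂L/∂y'
    = y sqrt(1 + y'^2) − y · y'^2 / sqrt(1 + y'^2)
    = y (1 + y'^2 − y'^2) / sqrt(1 + y'^2)
    = y / sqrt(1 + y'^2) = C.
Squaring gives y^2 = C^2 (1 + y'^2), i.e.
    y'^2 = y^2 / C^2 − 1.
Separating variables,
    dy / sqrt(y^2 − C^2) = dx / C,
and integrating gives arccosh(y / C) = (x − a)/C, so
    y(x) = C cosh((x − a)/C),
the catenary. The constants C and a are fixed by the two endpoint conditions (and, for the hanging-chain problem, the length constraint selects C).
Now fit the given data. The endpoints x = ±4 are symmetric at equal height, so the catenary is even about its minimum: a = 0 and y(x) = C cosh(x/C). The lowest point is y(0) = C cosh(0) = C, and we are told y(0) = 9, so C = 9. Therefore
    y(x) = 9 cosh(x/9),
and at the endpoints
    y(±4) = 9 cosh(4/9).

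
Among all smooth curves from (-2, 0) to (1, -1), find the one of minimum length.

Arc-length functional: J[y] = ∫ sqrt(1 + (y')^2) dx.
Lagrangian L = sqrt(1 + (y')^2) has no explicit y dependence, so ∂L/∂y = 0 and the Euler-Lagrange equation gives
    d/dx( y' / sqrt(1 + (y')^2) ) = 0  ⇒  y' / sqrt(1 + (y')^2) = const.
Hence y' is constant, so y(x) is affine.
Fitting the endpoints (-2, 0) and (1, -1):
    slope m = ((-1) − 0) / (1 − (-2)) = -1/3,
    intercept c = 0 − m·(-2) = -2/3.
Extremal: y(x) = (-1/3) x - 2/3.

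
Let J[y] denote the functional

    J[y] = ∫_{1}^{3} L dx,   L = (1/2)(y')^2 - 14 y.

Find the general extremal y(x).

The Lagrangian is L = (1/2)(y')^2 - 14 y.
∂L/∂y = -14.
∂L/∂y' = y'.
The Euler-Lagrange equation d/dx(∂L/∂y') − ∂L/∂y = 0 becomes:
    y'' + 14 = 0
General solution: y(x) = -7 x^2 + A x + B, where A and B are arbitrary constants fixed by the endpoint conditions.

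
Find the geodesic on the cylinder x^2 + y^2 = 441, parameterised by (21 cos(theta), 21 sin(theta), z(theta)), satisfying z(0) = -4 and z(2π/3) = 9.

Parameterise the cylinder of radius R = 21 as
    r(θ) = (21 cos θ, 21 sin θ, z(θ)).
The arc-length element is
    ds = sqrt(441 + (dz/dθ)^2) dθ,
so the Lagrangian is L = sqrt(441 + z'^2).
L depends on z' only, not on z or θ, so ∂L/∂z = 0 and
    ∂L/∂z' = z' / sqrt(441 + z'^2).
The Euler-Lagrange equation gives
    d/dθ( z' / sqrt(441 + z'^2) ) = 0,
so z' is constant. Integrating once:
    z(θ) = a θ + b,
a helix on the cylinder (a straight line when the cylinder is unrolled). The constants a, b are determined by the endpoint conditions.
With endpoint conditions z(0) = -4 and z(2π/3) = 9: from z(0) = b we get b = -4, and a·2π/3 + -4 = 9 gives a = 39/(2π), so
    z(θ) = (39/(2π)) θ − 4.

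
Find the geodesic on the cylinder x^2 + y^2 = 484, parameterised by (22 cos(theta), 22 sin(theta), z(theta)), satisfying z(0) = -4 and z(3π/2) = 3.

Parameterise the cylinder of radius R = 22 as
    r(θ) = (22 cos θ, 22 sin θ, z(θ)).
The arc-length element is
    ds = sqrt(484 + (dz/dθ)^2) dθ,
so the Lagrangian is L = sqrt(484 + z'^2).
L depends on z' only, not on z or θ, so ∂L/∂z = 0 and
    ∂L/∂z' = z' / sqrt(484 + z'^2).
The Euler-Lagrange equation gives
    d/dθ( z' / sqrt(484 + z'^2) ) = 0,
so z' is constant. Integrating once:
    z(θ) = a θ + b,
a helix on the cylinder (a straight line when the cylinder is unrolled). The constants a, b are determined by the endpoint conditions.
With endpoint conditions z(0) = -4 and z(3π/2) = 3: from z(0) = b we get b = -4, and a·3π/2 + -4 = 3 gives a = 14/(3π), so
    z(θ) = (14/(3π)) θ − 4.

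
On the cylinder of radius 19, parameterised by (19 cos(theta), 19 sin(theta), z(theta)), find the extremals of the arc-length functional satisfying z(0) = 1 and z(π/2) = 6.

Parameterise the cylinder of radius R = 19 as
    r(θ) = (19 cos θ, 19 sin θ, z(θ)).
The arc-length element is
    ds = sqrt(361 + (dz/dθ)^2) dθ,
so the Lagrangian is L = sqrt(361 + z'^2).
L depends on z' only, not on z or θ, so ∂L/∂z = 0 and
    ∂L/∂z' = z' / sqrt(361 + z'^2).
The Euler-Lagrange equation gives
    d/dθ( z' / sqrt(361 + z'^2) ) = 0,
so z' is constant. Integrating once:
    z(θ) = a θ + b,
a helix on the cylinder (a straight line when the cylinder is unrolled). The constants a, b are determined by the endpoint conditions.
With endpoint conditions z(0) = 1 and z(π/2) = 6: from z(0) = b we get b = 1, and a·π/2 + 1 = 6 gives a = 10/π, so
    z(θ) = (10/π) θ + 1.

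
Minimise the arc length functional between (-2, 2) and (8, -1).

Arc-length functional: J[y] = ∫ sqrt(1 + (y')^2) dx.
Lagrangian L = sqrt(1 + (y')^2) has no explicit y dependence, so ∂L/∂y = 0 and the Euler-Lagrange equation gives
    d/dx( y' / sqrt(1 + (y')^2) ) = 0  ⇒  y' / sqrt(1 + (y')^2) = const.
Hence y' is constant, so y(x) is affine.
Fitting the endpoints (-2, 2) and (8, -1):
    slope m = ((-1) − 2) / (8 − (-2)) = -3/10,
    intercept c = 2 − m·(-2) = 7/5.
Extremal: y(x) = (-3/10) x + 7/5.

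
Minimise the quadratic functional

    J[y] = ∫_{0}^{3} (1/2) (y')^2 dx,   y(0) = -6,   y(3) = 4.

The Lagrangian is L = (1/2) (y')^2.
Compute ∂L/∂y = 0, ∂L/∂y' = y'.
The Euler-Lagrange equation d/dx(∂L/∂y') − ∂L/∂y = 0 reduces to
    y'' = 0.
Its general solution is
    y(x) = A x + B,
with A, B fixed by the endpoint conditions.
Applying the endpoint conditions y(0) = -6 and y(3) = 4: solve A·0 + B = -6 and A·3 + B = 4. Subtracting gives A(3 − 0) = 4 − -6, so A = 10/3, and B = -6 − A·0 = -6. Therefore
    y(x) = (10/3) x - 6.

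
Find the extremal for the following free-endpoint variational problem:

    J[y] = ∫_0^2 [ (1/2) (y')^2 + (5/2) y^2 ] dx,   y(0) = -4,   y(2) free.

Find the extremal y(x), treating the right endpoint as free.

The Lagrangian L = (1/2) (y')^2 + (5/2) y^2 gives
    ∂L/∂y = 5 y,   ∂L/∂y' = y'.
Euler-Lagrange: y'' − 5 y = 0.
With k = sqrt(5), the general solution is
    y(x) = A cosh(sqrt(5) x) + B sinh(sqrt(5) x).
Fixed left endpoint y(0) = -4 ⇒ A = -4.
The right endpoint x = 2 is free, so the natural (transversality) condition is ∂L/∂y' |_{x=2} = 0, i.e. y'(2) = 0.
Compute y'(x) = A k sinh(k x) + B k cosh(k x), so
    y'(2) = A k sinh(k·2) + B k cosh(k·2) = 0
    ⇒ B = −A tanh(k·2) = 4 tanh(sqrt(5)·2).
Therefore the extremal is
    y(x) = −4 cosh(sqrt(5) x) + 4 tanh(sqrt(5)·2) sinh(sqrt(5) x).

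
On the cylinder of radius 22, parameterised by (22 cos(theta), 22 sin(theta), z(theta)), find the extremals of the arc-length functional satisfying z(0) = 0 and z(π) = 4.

Parameterise the cylinder of radius R = 22 as
    r(θ) = (22 cos θ, 22 sin θ, z(θ)).
The arc-length element is
    ds = sqrt(484 + (dz/dθ)^2) dθ,
so the Lagrangian is L = sqrt(484 + z'^2).
L depends on z' only, not on z or θ, so ∂L/∂z = 0 and
    ∂L/∂z' = z' / sqrt(484 + z'^2).
The Euler-Lagrange equation gives
    d/dθ( z' / sqrt(484 + z'^2) ) = 0,
so z' is constant. Integrating once:
    z(θ) = a θ + b,
a helix on the cylinder (a straight line when the cylinder is unrolled). The constants a, b are determined by the endpoint conditions.
With endpoint conditions z(0) = 0 and z(π) = 4: from z(0) = b we get b = 0, and a·π + 0 = 4 gives a = 4/π, so
    z(θ) = (4/π) θ.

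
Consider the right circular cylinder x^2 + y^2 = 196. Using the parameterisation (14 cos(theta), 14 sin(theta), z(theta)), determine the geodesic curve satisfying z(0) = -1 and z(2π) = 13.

Parameterise the cylinder of radius R = 14 as
    r(θ) = (14 cos θ, 14 sin θ, z(θ)).
The arc-length element is
    ds = sqrt(196 + (dz/dθ)^2) dθ,
so the Lagrangian is L = sqrt(196 + z'^2).
L depends on z' only, not on z or θ, so ∂L/∂z = 0 and
    ∂L/∂z' = z' / sqrt(196 + z'^2).
The Euler-Lagrange equation gives
    d/dθ( z' / sqrt(196 + z'^2) ) = 0,
so z' is constant. Integrating once:
    z(θ) = a θ + b,
a helix on the cylinder (a straight line when the cylinder is unrolled). The constants a, b are determined by the endpoint conditions.
With endpoint conditions z(0) = -1 and z(2π) = 13: from z(0) = b we get b = -1, and a·2π + -1 = 13 gives a = 7/π, so
    z(θ) = (7/π) θ − 1.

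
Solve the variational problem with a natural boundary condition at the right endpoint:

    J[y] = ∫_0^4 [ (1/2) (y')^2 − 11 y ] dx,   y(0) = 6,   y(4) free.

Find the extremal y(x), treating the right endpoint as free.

The Lagrangian L = (1/2) (y')^2 − 11 y gives
    ∂L/∂y = −11,   ∂L/∂y' = y'.
Euler-Lagrange: d/dx(y') − (−11) = 0, i.e. y'' + 11 = 0, so
    y(x) = −(11/2) x^2 + C1 x + C2.
Fixed left endpoint y(0) = 6 ⇒ C2 = 6.
The right endpoint x = 4 is free, so the natural (transversality) condition is ∂L/∂y' |_{x=4} = 0, i.e. y'(4) = 0.
Compute y'(x) = −11 x + C1, so y'(4) = −44 + C1 = 0 ⇒ C1 = 44.
Therefore the extremal is
    y(x) = −(11/2) x^2 + 44 x + 6.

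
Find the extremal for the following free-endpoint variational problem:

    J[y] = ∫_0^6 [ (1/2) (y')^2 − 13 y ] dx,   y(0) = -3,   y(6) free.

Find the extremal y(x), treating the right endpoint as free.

The Lagrangian L = (1/2) (y')^2 − 13 y gives
    ∂L/∂y = −13,   ∂L/∂y' = y'.
Euler-Lagrange: d/dx(y') − (−13) = 0, i.e. y'' + 13 = 0, so
    y(x) = −(13/2) x^2 + C1 x + C2.
Fixed left endpoint y(0) = -3 ⇒ C2 = -3.
The right endpoint x = 6 is free, so the natural (transversality) condition is ∂L/∂y' |_{x=6} = 0, i.e. y'(6) = 0.
Compute y'(x) = −13 x + C1, so y'(6) = −78 + C1 = 0 ⇒ C1 = 78.
Therefore the extremal is
    y(x) = −(13/2) x^2 + 78 x − 3.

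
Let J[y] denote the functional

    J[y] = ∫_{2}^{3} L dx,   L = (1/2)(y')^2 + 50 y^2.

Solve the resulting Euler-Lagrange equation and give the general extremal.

The Lagrangian is L = (1/2)(y')^2 + 50 y^2.
∂L/∂y = 100y.
∂L/∂y' = y'.
The Euler-Lagrange equation d/dx(∂L/∂y') − ∂L/∂y = 0 becomes:
    y'' - 100 y = 0
General solution: y(x) = A e^(10x) + B e^(-10x), where A and B are arbitrary constants fixed by the endpoint conditions.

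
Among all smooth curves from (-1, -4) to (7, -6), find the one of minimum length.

Arc-length functional: J[y] = ∫ sqrt(1 + (y')^2) dx.
Lagrangian L = sqrt(1 + (y')^2) has no explicit y dependence, so ∂L/∂y = 0 and the Euler-Lagrange equation gives
    d/dx( y' / sqrt(1 + (y')^2) ) = 0  ⇒  y' / sqrt(1 + (y')^2) = const.
Hence y' is constant, so y(x) is affine.
Fitting the endpoints (-1, -4) and (7, -6):
    slope m = ((-6) − (-4)) / (7 − (-1)) = -1/4,
    intercept c = (-4) − m·(-1) = -17/4.
Extremal: y(x) = (-1/4) x - 17/4.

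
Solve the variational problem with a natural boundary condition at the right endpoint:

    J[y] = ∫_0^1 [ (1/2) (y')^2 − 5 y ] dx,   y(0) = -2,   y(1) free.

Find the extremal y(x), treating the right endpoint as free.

The Lagrangian L = (1/2) (y')^2 − 5 y gives
    ∂L/∂y = −5,   ∂L/∂y' = y'.
Euler-Lagrange: d/dx(y') − (−5) = 0, i.e. y'' + 5 = 0, so
    y(x) = −(5/2) x^2 + C1 x + C2.
Fixed left endpoint y(0) = -2 ⇒ C2 = -2.
The right endpoint x = 1 is free, so the natural (transversality) condition is ∂L/∂y' |_{x=1} = 0, i.e. y'(1) = 0.
Compute y'(x) = −5 x + C1, so y'(1) = −5 + C1 = 0 ⇒ C1 = 5.
Therefore the extremal is
    y(x) = −(5/2) x^2 + 5 x − 2.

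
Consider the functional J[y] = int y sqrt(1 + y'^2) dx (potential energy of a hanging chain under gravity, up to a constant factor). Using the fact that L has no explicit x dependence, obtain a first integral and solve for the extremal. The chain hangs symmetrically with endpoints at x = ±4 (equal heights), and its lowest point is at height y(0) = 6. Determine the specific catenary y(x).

The Lagrangian L(y, y') = y sqrt(1 + y'^2) has no explicit x dependence, so the Beltrami identity applies:
    L − y' ∂L/∂y' = C.
Compute ∂L/∂y' = y · y' / sqrt(1 + y'^2). Then
    L − y' ∂L/∂y'
    = y sqrt(1 + y'^2) − y · y'^2 / sqrt(1 + y'^2)
    = y (1 + y'^2 − y'^2) / sqrt(1 + y'^2)
    = y / sqrt(1 + y'^2) = C.
Squaring gives y^2 = C^2 (1 + y'^2), i.e.
    y'^2 = y^2 / C^2 − 1.
Separating variables,
    dy / sqrt(y^2 − C^2) = dx / C,
and integrating gives arccosh(y / C) = (x − a)/C, so
    y(x) = C cosh((x − a)/C),
the catenary. The constants C and a are fixed by the two endpoint conditions (and, for the hanging-chain problem, the length constraint selects C).
Now fit the given data. The endpoints x = ±4 are symmetric at equal height, so the catenary is even about its minimum: a = 0 and y(x) = C cosh(x/C). The lowest point is y(0) = C cosh(0) = C, and we are told y(0) = 6, so C = 6. Therefore
    y(x) = 6 cosh(x/6),
and at the endpoints
    y(±4) = 6 cosh(4/6).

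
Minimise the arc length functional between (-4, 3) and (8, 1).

Arc-length functional: J[y] = ∫ sqrt(1 + (y')^2) dx.
Lagrangian L = sqrt(1 + (y')^2) has no explicit y dependence, so ∂L/∂y = 0 and the Euler-Lagrange equation gives
    d/dx( y' / sqrt(1 + (y')^2) ) = 0  ⇒  y' / sqrt(1 + (y')^2) = const.
Hence y' is constant, so y(x) is affine.
Fitting the endpoints (-4, 3) and (8, 1):
    slope m = (1 − 3) / (8 − (-4)) = -1/6,
    intercept c = 3 − m·(-4) = 7/3.
Extremal: y(x) = (-1/6) x + 7/3.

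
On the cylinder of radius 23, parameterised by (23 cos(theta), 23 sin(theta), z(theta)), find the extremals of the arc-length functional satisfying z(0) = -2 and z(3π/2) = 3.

Parameterise the cylinder of radius R = 23 as
    r(θ) = (23 cos θ, 23 sin θ, z(θ)).
The arc-length element is
    ds = sqrt(529 + (dz/dθ)^2) dθ,
so the Lagrangian is L = sqrt(529 + z'^2).
L depends on z' only, not on z or θ, so ∂L/∂z = 0 and
    ∂L/∂z' = z' / sqrt(529 + z'^2).
The Euler-Lagrange equation gives
    d/dθ( z' / sqrt(529 + z'^2) ) = 0,
so z' is constant. Integrating once:
    z(θ) = a θ + b,
a helix on the cylinder (a straight line when the cylinder is unrolled). The constants a, b are determined by the endpoint conditions.
With endpoint conditions z(0) = -2 and z(3π/2) = 3: from z(0) = b we get b = -2, and a·3π/2 + -2 = 3 gives a = 10/(3π), so
    z(θ) = (10/(3π)) θ − 2.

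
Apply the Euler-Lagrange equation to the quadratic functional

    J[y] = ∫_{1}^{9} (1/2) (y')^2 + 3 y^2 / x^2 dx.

The Lagrangian is L = (1/2) (y')^2 + 3 y^2 / x^2.
Compute ∂L/∂y = 6y/x^2, ∂L/∂y' = y'.
The Euler-Lagrange equation d/dx(∂L/∂y') − ∂L/∂y = 0 reduces to
    y'' − 6/x^2 · y = 0  (x > 0).
Its general solution is
    y(x) = A x^3 + B x^(-2),
with A, B fixed by the endpoint conditions.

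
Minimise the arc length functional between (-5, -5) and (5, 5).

Arc-length functional: J[y] = ∫ sqrt(1 + (y')^2) dx.
Lagrangian L = sqrt(1 + (y')^2) has no explicit y dependence, so ∂L/∂y = 0 and the Euler-Lagrange equation gives
    d/dx( y' / sqrt(1 + (y')^2) ) = 0  ⇒  y' / sqrt(1 + (y')^2) = const.
Hence y' is constant, so y(x) is affine.
Fitting the endpoints (-5, -5) and (5, 5):
    slope m = (5 − (-5)) / (5 − (-5)) = 1,
    intercept c = (-5) − m·(-5) = 0.
Extremal: y(x) = x.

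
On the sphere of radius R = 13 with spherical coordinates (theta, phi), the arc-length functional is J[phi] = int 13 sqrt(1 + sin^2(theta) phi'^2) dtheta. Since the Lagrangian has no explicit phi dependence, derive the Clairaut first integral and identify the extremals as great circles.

On the sphere of radius R = 13 with spherical coordinates (θ, φ), the induced metric is
    ds^2 = 169(dθ^2 + sin^2(θ) dφ^2).
Parameterise by θ; the arc-length functional is
    J[φ] = ∫ 13 sqrt(1 + sin^2(θ) (dφ/dθ)^2) dθ,
so L = 13 sqrt(1 + sin^2(θ) φ'^2). Compute
    ∂L/∂φ = 0  (L has no explicit φ dependence),
    ∂L/∂φ' = 13 sin^2(θ) φ' / sqrt(1 + sin^2(θ) φ'^2).
Since ∂L/∂φ = 0, the Euler-Lagrange equation
    d/dθ(∂L/∂φ') − ∂L/∂φ = 0
reduces to d/dθ(∂L/∂φ') = 0, i.e. the momentum conjugate to φ is conserved:
    13 sin^2(θ) φ' / sqrt(1 + sin^2(θ) φ'^2) = C.
The overall factor of 13 is constant, so dividing through gives Clairaut's relation sin^2(θ) φ' / sqrt(1 + sin^2(θ) φ'^2) = C' (with C' = C/13). Solving for φ' and integrating gives the great-circle family
    cot(θ) = A cos(φ − φ_0),
i.e. the intersection of the sphere with a plane through the origin. The two constants A and φ_0 (equivalently C and one phase) are fixed by the two endpoint conditions.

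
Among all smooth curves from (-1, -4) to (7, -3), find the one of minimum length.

Arc-length functional: J[y] = ∫ sqrt(1 + (y')^2) dx.
Lagrangian L = sqrt(1 + (y')^2) has no explicit y dependence, so ∂L/∂y = 0 and the Euler-Lagrange equation gives
    d/dx( y' / sqrt(1 + (y')^2) ) = 0  ⇒  y' / sqrt(1 + (y')^2) = const.
Hence y' is constant, so y(x) is affine.
Fitting the endpoints (-1, -4) and (7, -3):
    slope m = ((-3) − (-4)) / (7 − (-1)) = 1/8,
    intercept c = (-4) − m·(-1) = -31/8.
Extremal: y(x) = (1/8) x - 31/8.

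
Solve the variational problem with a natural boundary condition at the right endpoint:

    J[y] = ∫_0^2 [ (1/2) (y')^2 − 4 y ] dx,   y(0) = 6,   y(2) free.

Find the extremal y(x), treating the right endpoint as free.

The Lagrangian L = (1/2) (y')^2 − 4 y gives
    ∂L/∂y = −4,   ∂L/∂y' = y'.
Euler-Lagrange: d/dx(y') − (−4) = 0, i.e. y'' + 4 = 0, so
    y(x) = −(4/2) x^2 + C1 x + C2.
Fixed left endpoint y(0) = 6 ⇒ C2 = 6.
The right endpoint x = 2 is free, so the natural (transversality) condition is ∂L/∂y' |_{x=2} = 0, i.e. y'(2) = 0.
Compute y'(x) = −4 x + C1, so y'(2) = −8 + C1 = 0 ⇒ C1 = 8.
Therefore the extremal is
    y(x) = −2 x^2 + 8 x + 6.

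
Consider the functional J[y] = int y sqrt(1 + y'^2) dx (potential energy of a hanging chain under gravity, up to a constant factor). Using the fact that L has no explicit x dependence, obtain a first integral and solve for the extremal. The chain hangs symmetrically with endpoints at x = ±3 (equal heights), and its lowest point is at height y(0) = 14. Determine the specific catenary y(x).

The Lagrangian L(y, y') = y sqrt(1 + y'^2) has no explicit x dependence, so the Beltrami identity applies:
    L − y' ∂L/∂y' = C.
Compute ∂L/∂y' = y · y' / sqrt(1 + y'^2). Then
    L − y' ∂L/∂y'
    = y sqrt(1 + y'^2) − y · y'^2 / sqrt(1 + y'^2)
    = y (1 + y'^2 − y'^2) / sqrt(1 + y'^2)
    = y / sqrt(1 + y'^2) = C.
Squaring gives y^2 = C^2 (1 + y'^2), i.e.
    y'^2 = y^2 / C^2 − 1.
Separating variables,
    dy / sqrt(y^2 − C^2) = dx / C,
and integrating gives arccosh(y / C) = (x − a)/C, so
    y(x) = C cosh((x − a)/C),
the catenary. The constants C and a are fixed by the two endpoint conditions (and, for the hanging-chain problem, the length constraint selects C).
Now fit the given data. The endpoints x = ±3 are symmetric at equal height, so the catenary is even about its minimum: a = 0 and y(x) = C cosh(x/C). The lowest point is y(0) = C cosh(0) = C, and we are told y(0) = 14, so C = 14. Therefore
    y(x) = 14 cosh(x/14),
and at the endpoints
    y(±3) = 14 cosh(3/14).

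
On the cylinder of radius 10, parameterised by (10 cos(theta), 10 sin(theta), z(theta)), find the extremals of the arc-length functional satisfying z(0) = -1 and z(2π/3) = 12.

Parameterise the cylinder of radius R = 10 as
    r(θ) = (10 cos θ, 10 sin θ, z(θ)).
The arc-length element is
    ds = sqrt(100 + (dz/dθ)^2) dθ,
so the Lagrangian is L = sqrt(100 + z'^2).
L depends on z' only, not on z or θ, so ∂L/∂z = 0 and
    ∂L/∂z' = z' / sqrt(100 + z'^2).
The Euler-Lagrange equation gives
    d/dθ( z' / sqrt(100 + z'^2) ) = 0,
so z' is constant. Integrating once:
    z(θ) = a θ + b,
a helix on the cylinder (a straight line when the cylinder is unrolled). The constants a, b are determined by the endpoint conditions.
With endpoint conditions z(0) = -1 and z(2π/3) = 12: from z(0) = b we get b = -1, and a·2π/3 + -1 = 12 gives a = 39/(2π), so
    z(θ) = (39/(2π)) θ − 1.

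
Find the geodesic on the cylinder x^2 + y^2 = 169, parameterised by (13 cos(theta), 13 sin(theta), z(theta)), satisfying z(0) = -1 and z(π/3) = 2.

Parameterise the cylinder of radius R = 13 as
    r(θ) = (13 cos θ, 13 sin θ, z(θ)).
The arc-length element is
    ds = sqrt(169 + (dz/dθ)^2) dθ,
so the Lagrangian is L = sqrt(169 + z'^2).
L depends on z' only, not on z or θ, so ∂L/∂z = 0 and
    ∂L/∂z' = z' / sqrt(169 + z'^2).
The Euler-Lagrange equation gives
    d/dθ( z' / sqrt(169 + z'^2) ) = 0,
so z' is constant. Integrating once:
    z(θ) = a θ + b,
a helix on the cylinder (a straight line when the cylinder is unrolled). The constants a, b are determined by the endpoint conditions.
With endpoint conditions z(0) = -1 and z(π/3) = 2: from z(0) = b we get b = -1, and a·π/3 + -1 = 2 gives a = 9/π, so
    z(θ) = (9/π) θ − 1.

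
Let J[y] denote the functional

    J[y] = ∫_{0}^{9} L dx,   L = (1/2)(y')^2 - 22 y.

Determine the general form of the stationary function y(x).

The Lagrangian is L = (1/2)(y')^2 - 22 y.
∂L/∂y = -22.
∂L/∂y' = y'.
The Euler-Lagrange equation d/dx(∂L/∂y') − ∂L/∂y = 0 becomes:
    y'' + 22 = 0
General solution: y(x) = -11 x^2 + A x + B, where A and B are arbitrary constants fixed by the endpoint conditions.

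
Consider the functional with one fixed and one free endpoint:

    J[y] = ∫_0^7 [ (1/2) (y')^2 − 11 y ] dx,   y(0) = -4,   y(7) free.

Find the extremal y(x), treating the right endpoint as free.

The Lagrangian L = (1/2) (y')^2 − 11 y gives
    ∂L/∂y = −11,   ∂L/∂y' = y'.
Euler-Lagrange: d/dx(y') − (−11) = 0, i.e. y'' + 11 = 0, so
    y(x) = −(11/2) x^2 + C1 x + C2.
Fixed left endpoint y(0) = -4 ⇒ C2 = -4.
The right endpoint x = 7 is free, so the natural (transversality) condition is ∂L/∂y' |_{x=7} = 0, i.e. y'(7) = 0.
Compute y'(x) = −11 x + C1, so y'(7) = −77 + C1 = 0 ⇒ C1 = 77.
Therefore the extremal is
    y(x) = −(11/2) x^2 + 77 x − 4.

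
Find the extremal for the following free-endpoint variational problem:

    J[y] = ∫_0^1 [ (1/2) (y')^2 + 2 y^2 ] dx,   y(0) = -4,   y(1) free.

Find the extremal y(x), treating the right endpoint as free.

The Lagrangian L = (1/2) (y')^2 + 2 y^2 gives
    ∂L/∂y = 4 y,   ∂L/∂y' = y'.
Euler-Lagrange: y'' − 4 y = 0.
With k = 2, the general solution is
    y(x) = A cosh(2 x) + B sinh(2 x).
Fixed left endpoint y(0) = -4 ⇒ A = -4.
The right endpoint x = 1 is free, so the natural (transversality) condition is ∂L/∂y' |_{x=1} = 0, i.e. y'(1) = 0.
Compute y'(x) = A k sinh(k x) + B k cosh(k x), so
    y'(1) = A k sinh(k·1) + B k cosh(k·1) = 0
    ⇒ B = −A tanh(k·1) = 4 tanh(2·1).
Therefore the extremal is
    y(x) = −4 cosh(2 x) + 4 tanh(2·1) sinh(2 x).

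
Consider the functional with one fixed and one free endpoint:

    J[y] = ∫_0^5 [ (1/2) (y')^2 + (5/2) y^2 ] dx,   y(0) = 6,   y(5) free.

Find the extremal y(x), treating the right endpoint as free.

The Lagrangian L = (1/2) (y')^2 + (5/2) y^2 gives
    ∂L/∂y = 5 y,   ∂L/∂y' = y'.
Euler-Lagrange: y'' − 5 y = 0.
With k = sqrt(5), the general solution is
    y(x) = A cosh(sqrt(5) x) + B sinh(sqrt(5) x).
Fixed left endpoint y(0) = 6 ⇒ A = 6.
The right endpoint x = 5 is free, so the natural (transversality) condition is ∂L/∂y' |_{x=5} = 0, i.e. y'(5) = 0.
Compute y'(x) = A k sinh(k x) + B k cosh(k x), so
    y'(5) = A k sinh(k·5) + B k cosh(k·5) = 0
    ⇒ B = −A tanh(k·5) = − 6 tanh(sqrt(5)·5).
Therefore the extremal is
    y(x) = 6 cosh(sqrt(5) x) − 6 tanh(sqrt(5)·5) sinh(sqrt(5) x).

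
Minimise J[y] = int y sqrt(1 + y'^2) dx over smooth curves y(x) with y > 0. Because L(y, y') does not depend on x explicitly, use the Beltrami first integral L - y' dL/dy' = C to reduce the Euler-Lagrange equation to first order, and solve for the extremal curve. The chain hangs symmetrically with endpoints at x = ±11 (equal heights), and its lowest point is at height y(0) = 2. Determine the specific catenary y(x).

The Lagrangian L(y, y') = y sqrt(1 + y'^2) has no explicit x dependence, so the Beltrami identity applies:
    L − y' ∂L/∂y' = C.
Compute ∂L/∂y' = y · y' / sqrt(1 + y'^2). Then
    L − y' ∂L/∂y'
    = y sqrt(1 + y'^2) − y · y'^2 / sqrt(1 + y'^2)
    = y (1 + y'^2 − y'^2) / sqrt(1 + y'^2)
    = y / sqrt(1 + y'^2) = C.
Squaring gives y^2 = C^2 (1 + y'^2), i.e.
    y'^2 = y^2 / C^2 − 1.
Separating variables,
    dy / sqrt(y^2 − C^2) = dx / C,
and integrating gives arccosh(y / C) = (x − a)/C, so
    y(x) = C cosh((x − a)/C),
the catenary. The constants C and a are fixed by the two endpoint conditions (and, for the hanging-chain problem, the length constraint selects C).
Now fit the given data. The endpoints x = ±11 are symmetric at equal height, so the catenary is even about its minimum: a = 0 and y(x) = C cosh(x/C). The lowest point is y(0) = C cosh(0) = C, and we are told y(0) = 2, so C = 2. Therefore
    y(x) = 2 cosh(x/2),
and at the endpoints
    y(±11) = 2 cosh(11/2).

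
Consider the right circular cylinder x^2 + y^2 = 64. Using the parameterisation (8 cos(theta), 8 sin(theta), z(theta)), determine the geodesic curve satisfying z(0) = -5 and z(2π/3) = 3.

Parameterise the cylinder of radius R = 8 as
    r(θ) = (8 cos θ, 8 sin θ, z(θ)).
The arc-length element is
    ds = sqrt(64 + (dz/dθ)^2) dθ,
so the Lagrangian is L = sqrt(64 + z'^2).
L depends on z' only, not on z or θ, so ∂L/∂z = 0 and
    ∂L/∂z' = z' / sqrt(64 + z'^2).
The Euler-Lagrange equation gives
    d/dθ( z' / sqrt(64 + z'^2) ) = 0,
so z' is constant. Integrating once:
    z(θ) = a θ + b,
a helix on the cylinder (a straight line when the cylinder is unrolled). The constants a, b are determined by the endpoint conditions.
With endpoint conditions z(0) = -5 and z(2π/3) = 3: from z(0) = b we get b = -5, and a·2π/3 + -5 = 3 gives a = 12/π, so
    z(θ) = (12/π) θ − 5.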